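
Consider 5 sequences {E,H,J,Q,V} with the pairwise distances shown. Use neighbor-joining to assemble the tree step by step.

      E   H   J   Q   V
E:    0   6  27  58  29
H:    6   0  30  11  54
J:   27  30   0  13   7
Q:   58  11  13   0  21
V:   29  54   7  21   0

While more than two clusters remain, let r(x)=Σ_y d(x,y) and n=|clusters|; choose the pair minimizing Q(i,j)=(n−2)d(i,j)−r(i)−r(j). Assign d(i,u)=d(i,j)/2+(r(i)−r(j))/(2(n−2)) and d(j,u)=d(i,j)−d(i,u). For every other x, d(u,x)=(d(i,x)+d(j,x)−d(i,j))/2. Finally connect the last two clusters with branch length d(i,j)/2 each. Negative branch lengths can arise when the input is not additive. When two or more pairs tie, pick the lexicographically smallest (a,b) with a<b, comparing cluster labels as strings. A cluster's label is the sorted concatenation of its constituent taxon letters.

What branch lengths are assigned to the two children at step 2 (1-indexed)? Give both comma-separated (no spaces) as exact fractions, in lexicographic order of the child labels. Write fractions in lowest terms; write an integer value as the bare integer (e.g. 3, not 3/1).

93/4,33/4

1. join E+H (d=6, Q=-203) ⇒ EH; edges |E|=37/6, |H|=-1/6
  updated: d(EH,J)=51/2, d(EH,Q)=63/2, d(EH,V)=77/2
2. join EH+Q (d=63/2, Q=-98) ⇒ EHQ; edges |EH|=93/4, |Q|=33/4
  updated: d(EHQ,J)=7/2, d(EHQ,V)=14
3. join EHQ+J (d=7/2, Q=-49/2) ⇒ EHJQ; edges |EHQ|=21/4, |J|=-7/4
  updated: d(EHJQ,V)=35/4
4. join EHJQ+V (d=35/4) ⇒ EHJQV; edges |EHJQ|=35/8, |V|=35/8
final tree: ((((E:37/6,H:-1/6):93/4,Q:33/4):21/4,J:-7/4):35/8,V:35/8)
total length: 199/4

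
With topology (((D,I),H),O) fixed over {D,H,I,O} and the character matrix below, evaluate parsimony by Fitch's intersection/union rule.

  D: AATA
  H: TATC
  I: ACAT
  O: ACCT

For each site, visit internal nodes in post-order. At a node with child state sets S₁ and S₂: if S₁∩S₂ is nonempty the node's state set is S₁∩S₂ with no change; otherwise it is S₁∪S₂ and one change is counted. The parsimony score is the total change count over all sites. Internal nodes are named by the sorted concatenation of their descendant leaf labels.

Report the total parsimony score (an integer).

DI@0: {A} ∩ {A} = {A} (intersection, +0)
DHI@0: {A} ∪ {T} = {A,T} (union, +1)
DHIO@0: {A,T} ∩ {A} = {A} (intersection, +0)
DI@1: {A} ∪ {C} = {A,C} (union, +1)
DHI@1: {A,C} ∩ {A} = {A} (intersection, +0)
DHIO@1: {A} ∪ {C} = {A,C} (union, +1)
DI@2: {T} ∪ {A} = {A,T} (union, +1)
DHI@2: {A,T} ∩ {T} = {T} (intersection, +0)
DHIO@2: {T} ∪ {C} = {C,T} (union, +1)
DI@3: {A} ∪ {T} = {A,T} (union, +1)
DHI@3: {A,T} ∪ {C} = {A,C,T} (union, +1)
DHIO@3: {A,C,T} ∩ {T} = {T} (intersection, +0)
per-site changes: [1, 2, 2, 2]; total = 7

7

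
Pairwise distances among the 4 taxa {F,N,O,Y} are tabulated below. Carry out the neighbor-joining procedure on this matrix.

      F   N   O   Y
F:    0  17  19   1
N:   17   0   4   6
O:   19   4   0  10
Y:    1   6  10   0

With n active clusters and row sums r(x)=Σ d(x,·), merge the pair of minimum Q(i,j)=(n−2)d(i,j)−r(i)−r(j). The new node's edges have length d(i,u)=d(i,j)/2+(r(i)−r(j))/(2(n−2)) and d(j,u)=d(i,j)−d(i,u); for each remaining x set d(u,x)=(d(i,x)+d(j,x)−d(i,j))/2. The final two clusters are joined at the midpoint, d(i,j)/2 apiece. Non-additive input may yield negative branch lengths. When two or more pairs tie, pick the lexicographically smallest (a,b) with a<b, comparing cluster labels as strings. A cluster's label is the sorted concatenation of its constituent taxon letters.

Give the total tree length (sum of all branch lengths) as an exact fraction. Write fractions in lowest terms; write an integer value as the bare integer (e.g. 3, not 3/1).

31/2

1. join F+Y (d=1, Q=-52) ⇒ FY; edges |F|=11/2, |Y|=-9/2
  updated: d(FY,N)=11, d(FY,O)=14
2. join FY+N (d=11, Q=-29) ⇒ FNY; edges |FY|=21/2, |N|=1/2
  updated: d(FNY,O)=7/2
3. join FNY+O (d=7/2) ⇒ FNOY; edges |FNY|=7/4, |O|=7/4
final tree: (((F:11/2,Y:-9/2):21/2,N:1/2):7/4,O:7/4)
total length: 31/2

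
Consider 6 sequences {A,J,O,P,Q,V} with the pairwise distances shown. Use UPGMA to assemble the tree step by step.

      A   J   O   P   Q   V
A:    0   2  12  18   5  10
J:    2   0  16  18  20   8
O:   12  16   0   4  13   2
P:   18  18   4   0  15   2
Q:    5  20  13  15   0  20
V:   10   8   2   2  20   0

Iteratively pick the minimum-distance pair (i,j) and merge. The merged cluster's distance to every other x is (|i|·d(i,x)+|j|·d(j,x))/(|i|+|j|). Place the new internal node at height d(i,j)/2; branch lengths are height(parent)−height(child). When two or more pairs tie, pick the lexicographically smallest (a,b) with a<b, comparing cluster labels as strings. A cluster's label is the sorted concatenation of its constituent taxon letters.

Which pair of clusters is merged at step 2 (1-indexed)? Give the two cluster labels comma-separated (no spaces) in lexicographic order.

iteration 1: select A,J (d=2); attach at lengths (1, 1); label the merged cluster AJ
  updated: d(AJ,O)=14, d(AJ,P)=18, d(AJ,Q)=25/2, d(AJ,V)=9
iteration 2: select O,V (d=2); attach at lengths (1, 1); label the merged cluster OV
  updated: d(AJ,OV)=23/2, d(OV,P)=3, d(OV,Q)=33/2
iteration 3: select OV,P (d=3); attach at lengths (1/2, 3/2); label the merged cluster OPV
  updated: d(AJ,OPV)=41/3, d(OPV,Q)=16
iteration 4: select AJ,Q (d=25/2); attach at lengths (21/4, 25/4); label the merged cluster AJQ
  updated: d(AJQ,OPV)=130/9
iteration 5: select AJQ,OPV (d=130/9); attach at lengths (35/36, 103/18); label the merged cluster AJOPQV
final tree: (((A:1,J:1):21/4,Q:25/4):35/36,((O:1,V:1):1/2,P:3/2):103/18)
total length: 871/36

O,V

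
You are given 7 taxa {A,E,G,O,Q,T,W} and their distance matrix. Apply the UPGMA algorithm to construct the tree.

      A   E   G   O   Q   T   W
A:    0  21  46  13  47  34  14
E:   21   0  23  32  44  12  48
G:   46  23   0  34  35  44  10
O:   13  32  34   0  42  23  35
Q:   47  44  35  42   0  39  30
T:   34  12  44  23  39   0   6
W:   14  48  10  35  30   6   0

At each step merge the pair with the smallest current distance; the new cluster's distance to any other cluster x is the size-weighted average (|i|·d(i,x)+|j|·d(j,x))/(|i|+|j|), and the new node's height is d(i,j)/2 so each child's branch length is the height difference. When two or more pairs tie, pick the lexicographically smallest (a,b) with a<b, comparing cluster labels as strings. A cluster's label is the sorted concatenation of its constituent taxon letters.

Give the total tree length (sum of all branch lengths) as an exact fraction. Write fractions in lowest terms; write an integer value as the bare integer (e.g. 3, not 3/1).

1427/16

iteration 1: select T,W (d=6); attach at lengths (3, 3); label the merged cluster TW
  updated: d(A,TW)=24, d(E,TW)=30, d(G,TW)=27, d(O,TW)=29, d(Q,TW)=69/2
iteration 2: select A,O (d=13); attach at lengths (13/2, 13/2); label the merged cluster AO
  updated: d(AO,E)=53/2, d(AO,G)=40, d(AO,Q)=89/2, d(AO,TW)=53/2
iteration 3: select E,G (d=23); attach at lengths (23/2, 23/2); label the merged cluster EG
  updated: d(AO,EG)=133/4, d(EG,Q)=79/2, d(EG,TW)=57/2
iteration 4: select AO,TW (d=53/2); attach at lengths (27/4, 41/4); label the merged cluster AOTW
  updated: d(AOTW,EG)=247/8, d(AOTW,Q)=79/2
iteration 5: select AOTW,EG (d=247/8); attach at lengths (35/16, 63/16); label the merged cluster AEGOTW
  updated: d(AEGOTW,Q)=79/2
iteration 6: select AEGOTW,Q (d=79/2); attach at lengths (69/16, 79/4); label the merged cluster AEGOQTW
final tree: ((((A:13/2,O:13/2):27/4,(T:3,W:3):41/4):35/16,(E:23/2,G:23/2):63/16):69/16,Q:79/4)
total length: 1427/16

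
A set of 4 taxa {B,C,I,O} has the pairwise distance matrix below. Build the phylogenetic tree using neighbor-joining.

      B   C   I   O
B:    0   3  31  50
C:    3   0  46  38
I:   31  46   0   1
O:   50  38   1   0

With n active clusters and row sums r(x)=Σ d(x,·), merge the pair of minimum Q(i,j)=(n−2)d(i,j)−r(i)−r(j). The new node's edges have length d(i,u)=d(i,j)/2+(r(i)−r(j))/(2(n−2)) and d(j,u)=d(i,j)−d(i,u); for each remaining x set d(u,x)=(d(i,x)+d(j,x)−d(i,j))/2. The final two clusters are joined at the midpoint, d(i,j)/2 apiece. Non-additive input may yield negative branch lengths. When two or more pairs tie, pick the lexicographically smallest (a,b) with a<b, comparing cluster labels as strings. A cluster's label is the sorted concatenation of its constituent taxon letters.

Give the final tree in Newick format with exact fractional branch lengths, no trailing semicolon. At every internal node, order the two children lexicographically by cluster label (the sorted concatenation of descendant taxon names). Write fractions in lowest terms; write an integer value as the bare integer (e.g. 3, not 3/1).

iteration 1: select B,C (d=3, Q=-165); attach at lengths (3/4, 9/4); label the merged cluster BC
  updated: d(BC,I)=37, d(BC,O)=85/2
iteration 2: select BC,I (d=37, Q=-161/2); attach at lengths (157/4, -9/4); label the merged cluster BCI
  updated: d(BCI,O)=13/4
iteration 3: select BCI,O (d=13/4); attach at lengths (13/8, 13/8); label the merged cluster BCIO
final tree: (((B:3/4,C:9/4):157/4,I:-9/4):13/8,O:13/8)
total length: 173/4

(((B:3/4,C:9/4):157/4,I:-9/4):13/8,O:13/8)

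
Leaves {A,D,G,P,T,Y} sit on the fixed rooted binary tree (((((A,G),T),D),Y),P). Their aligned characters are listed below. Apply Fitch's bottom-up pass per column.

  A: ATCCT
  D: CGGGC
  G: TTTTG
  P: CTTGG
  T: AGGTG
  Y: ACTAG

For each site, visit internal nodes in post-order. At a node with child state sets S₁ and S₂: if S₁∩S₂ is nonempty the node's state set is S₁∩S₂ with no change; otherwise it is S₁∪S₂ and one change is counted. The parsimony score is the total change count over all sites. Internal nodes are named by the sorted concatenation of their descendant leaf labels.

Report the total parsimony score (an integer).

14

AG@0: {A} ∪ {T} = {A,T} (union, +1)
AGT@0: {A,T} ∩ {A} = {A} (intersection, +0)
ADGT@0: {A} ∪ {C} = {A,C} (union, +1)
ADGTY@0: {A,C} ∩ {A} = {A} (intersection, +0)
ADGPTY@0: {A} ∪ {C} = {A,C} (union, +1)
AG@1: {T} ∩ {T} = {T} (intersection, +0)
AGT@1: {T} ∪ {G} = {G,T} (union, +1)
ADGT@1: {G,T} ∩ {G} = {G} (intersection, +0)
ADGTY@1: {G} ∪ {C} = {C,G} (union, +1)
ADGPTY@1: {C,G} ∪ {T} = {C,G,T} (union, +1)
AG@2: {C} ∪ {T} = {C,T} (union, +1)
AGT@2: {C,T} ∪ {G} = {C,G,T} (union, +1)
ADGT@2: {C,G,T} ∩ {G} = {G} (intersection, +0)
ADGTY@2: {G} ∪ {T} = {G,T} (union, +1)
ADGPTY@2: {G,T} ∩ {T} = {T} (intersection, +0)
AG@3: {C} ∪ {T} = {C,T} (union, +1)
AGT@3: {C,T} ∩ {T} = {T} (intersection, +0)
ADGT@3: {T} ∪ {G} = {G,T} (union, +1)
ADGTY@3: {G,T} ∪ {A} = {A,G,T} (union, +1)
ADGPTY@3: {A,G,T} ∩ {G} = {G} (intersection, +0)
AG@4: {T} ∪ {G} = {G,T} (union, +1)
AGT@4: {G,T} ∩ {G} = {G} (intersection, +0)
ADGT@4: {G} ∪ {C} = {C,G} (union, +1)
ADGTY@4: {C,G} ∩ {G} = {G} (intersection, +0)
ADGPTY@4: {G} ∩ {G} = {G} (intersection, +0)
per-site changes: [3, 3, 3, 3, 2]; total = 14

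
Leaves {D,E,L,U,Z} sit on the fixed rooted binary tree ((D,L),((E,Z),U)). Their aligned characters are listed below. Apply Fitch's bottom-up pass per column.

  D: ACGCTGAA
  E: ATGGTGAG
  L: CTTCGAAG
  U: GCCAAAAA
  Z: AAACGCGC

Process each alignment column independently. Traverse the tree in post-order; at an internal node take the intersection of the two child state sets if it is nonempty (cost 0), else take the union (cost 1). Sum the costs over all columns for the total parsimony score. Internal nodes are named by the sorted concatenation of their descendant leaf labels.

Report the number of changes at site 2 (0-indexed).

3

DL@0: {A} ∪ {C} = {A,C} (union, +1)
EZ@0: {A} ∩ {A} = {A} (intersection, +0)
EUZ@0: {A} ∪ {G} = {A,G} (union, +1)
DELUZ@0: {A,C} ∩ {A,G} = {A} (intersection, +0)
DL@1: {C} ∪ {T} = {C,T} (union, +1)
EZ@1: {T} ∪ {A} = {A,T} (union, +1)
EUZ@1: {A,T} ∪ {C} = {A,C,T} (union, +1)
DELUZ@1: {C,T} ∩ {A,C,T} = {C,T} (intersection, +0)
DL@2: {G} ∪ {T} = {G,T} (union, +1)
EZ@2: {G} ∪ {A} = {A,G} (union, +1)
EUZ@2: {A,G} ∪ {C} = {A,C,G} (union, +1)
DELUZ@2: {G,T} ∩ {A,C,G} = {G} (intersection, +0)
DL@3: {C} ∩ {C} = {C} (intersection, +0)
EZ@3: {G} ∪ {C} = {C,G} (union, +1)
EUZ@3: {C,G} ∪ {A} = {A,C,G} (union, +1)
DELUZ@3: {C} ∩ {A,C,G} = {C} (intersection, +0)
DL@4: {T} ∪ {G} = {G,T} (union, +1)
EZ@4: {T} ∪ {G} = {G,T} (union, +1)
EUZ@4: {G,T} ∪ {A} = {A,G,T} (union, +1)
DELUZ@4: {G,T} ∩ {A,G,T} = {G,T} (intersection, +0)
DL@5: {G} ∪ {A} = {A,G} (union, +1)
EZ@5: {G} ∪ {C} = {C,G} (union, +1)
EUZ@5: {C,G} ∪ {A} = {A,C,G} (union, +1)
DELUZ@5: {A,G} ∩ {A,C,G} = {A,G} (intersection, +0)
DL@6: {A} ∩ {A} = {A} (intersection, +0)
EZ@6: {A} ∪ {G} = {A,G} (union, +1)
EUZ@6: {A,G} ∩ {A} = {A} (intersection, +0)
DELUZ@6: {A} ∩ {A} = {A} (intersection, +0)
DL@7: {A} ∪ {G} = {A,G} (union, +1)
EZ@7: {G} ∪ {C} = {C,G} (union, +1)
EUZ@7: {C,G} ∪ {A} = {A,C,G} (union, +1)
DELUZ@7: {A,G} ∩ {A,C,G} = {A,G} (intersection, +0)
per-site changes: [2, 3, 3, 2, 3, 3, 1, 3]; total = 20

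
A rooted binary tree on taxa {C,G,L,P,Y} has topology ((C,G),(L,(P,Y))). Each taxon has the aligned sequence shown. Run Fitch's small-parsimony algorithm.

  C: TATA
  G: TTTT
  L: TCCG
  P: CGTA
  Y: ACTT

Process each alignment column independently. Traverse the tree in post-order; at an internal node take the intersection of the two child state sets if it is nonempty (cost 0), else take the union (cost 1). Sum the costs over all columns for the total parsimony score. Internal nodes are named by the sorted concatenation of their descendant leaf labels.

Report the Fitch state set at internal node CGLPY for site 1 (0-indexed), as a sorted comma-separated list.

A,C,T

CG@0: {T} ∩ {T} = {T} (intersection, +0)
PY@0: {C} ∪ {A} = {A,C} (union, +1)
LPY@0: {T} ∪ {A,C} = {A,C,T} (union, +1)
CGLPY@0: {T} ∩ {A,C,T} = {T} (intersection, +0)
CG@1: {A} ∪ {T} = {A,T} (union, +1)
PY@1: {G} ∪ {C} = {C,G} (union, +1)
LPY@1: {C} ∩ {C,G} = {C} (intersection, +0)
CGLPY@1: {A,T} ∪ {C} = {A,C,T} (union, +1)
CG@2: {T} ∩ {T} = {T} (intersection, +0)
PY@2: {T} ∩ {T} = {T} (intersection, +0)
LPY@2: {C} ∪ {T} = {C,T} (union, +1)
CGLPY@2: {T} ∩ {C,T} = {T} (intersection, +0)
CG@3: {A} ∪ {T} = {A,T} (union, +1)
PY@3: {A} ∪ {T} = {A,T} (union, +1)
LPY@3: {G} ∪ {A,T} = {A,G,T} (union, +1)
CGLPY@3: {A,T} ∩ {A,G,T} = {A,T} (intersection, +0)
per-site changes: [2, 3, 1, 3]; total = 9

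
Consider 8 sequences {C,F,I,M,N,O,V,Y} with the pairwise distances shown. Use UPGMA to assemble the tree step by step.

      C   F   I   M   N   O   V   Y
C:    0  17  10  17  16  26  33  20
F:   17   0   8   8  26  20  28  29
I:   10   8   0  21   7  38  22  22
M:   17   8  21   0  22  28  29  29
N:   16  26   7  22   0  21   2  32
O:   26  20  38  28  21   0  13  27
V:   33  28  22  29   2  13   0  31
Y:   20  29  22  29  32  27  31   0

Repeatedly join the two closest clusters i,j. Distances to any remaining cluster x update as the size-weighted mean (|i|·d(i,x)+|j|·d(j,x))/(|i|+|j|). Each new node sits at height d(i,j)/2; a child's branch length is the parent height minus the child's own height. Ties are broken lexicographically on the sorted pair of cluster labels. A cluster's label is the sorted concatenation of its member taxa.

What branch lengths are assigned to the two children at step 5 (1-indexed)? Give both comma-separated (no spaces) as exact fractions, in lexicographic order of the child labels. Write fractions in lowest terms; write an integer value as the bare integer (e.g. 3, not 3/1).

1. join N+V (d=2) ⇒ NV; edges |N|=1, |V|=1
  updated: d(C,NV)=49/2, d(F,NV)=27, d(I,NV)=29/2, d(M,NV)=51/2, d(NV,O)=17, d(NV,Y)=63/2
2. join F+I (d=8) ⇒ FI; edges |F|=4, |I|=4
  updated: d(C,FI)=27/2, d(FI,M)=29/2, d(FI,NV)=83/4, d(FI,O)=29, d(FI,Y)=51/2
3. join C+FI (d=27/2) ⇒ CFI; edges |C|=27/4, |FI|=11/4
  updated: d(CFI,M)=46/3, d(CFI,NV)=22, d(CFI,O)=28, d(CFI,Y)=71/3
4. join CFI+M (d=46/3) ⇒ CFIM; edges |CFI|=11/12, |M|=23/3
  updated: d(CFIM,NV)=183/8, d(CFIM,O)=28, d(CFIM,Y)=25
5. join NV+O (d=17) ⇒ NOV; edges |NV|=15/2, |O|=17/2
  updated: d(CFIM,NOV)=295/12, d(NOV,Y)=30
6. join CFIM+NOV (d=295/12) ⇒ CFIMNOV; edges |CFIM|=37/8, |NOV|=91/24
  updated: d(CFIMNOV,Y)=190/7
7. join CFIMNOV+Y (d=190/7) ⇒ CFIMNOVY; edges |CFIMNOV|=215/168, |Y|=95/7
final tree: ((((C:27/4,(F:4,I:4):11/4):11/12,M:23/3):37/8,((N:1,V:1):15/2,O:17/2):91/24):215/168,Y:95/7)
total length: 11315/168

15/2,17/2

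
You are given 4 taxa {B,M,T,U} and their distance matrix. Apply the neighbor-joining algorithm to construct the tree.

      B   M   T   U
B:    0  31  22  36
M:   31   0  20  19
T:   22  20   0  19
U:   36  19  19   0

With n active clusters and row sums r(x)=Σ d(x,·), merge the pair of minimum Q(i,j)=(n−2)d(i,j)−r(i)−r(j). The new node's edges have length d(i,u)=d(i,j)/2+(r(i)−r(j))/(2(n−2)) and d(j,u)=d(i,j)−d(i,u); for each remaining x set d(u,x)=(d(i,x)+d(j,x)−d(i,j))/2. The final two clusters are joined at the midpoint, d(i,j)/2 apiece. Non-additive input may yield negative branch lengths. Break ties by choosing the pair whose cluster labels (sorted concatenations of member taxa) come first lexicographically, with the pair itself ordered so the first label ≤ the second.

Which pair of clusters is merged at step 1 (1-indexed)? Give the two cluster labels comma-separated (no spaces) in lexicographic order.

B,T

step 1: merge (B,T) at d=22, Q=-106; branch lengths B→18, T→4; new cluster BT
  updated: d(BT,M)=29/2, d(BT,U)=33/2
step 2: merge (BT,M) at d=29/2, Q=-50; branch lengths BT→6, M→17/2; new cluster BMT
  updated: d(BMT,U)=21/2
step 3: merge (BMT,U) at d=21/2; branch lengths BMT→21/4, U→21/4; new cluster BMTU
final tree: (((B:18,T:4):6,M:17/2):21/4,U:21/4)
total length: 47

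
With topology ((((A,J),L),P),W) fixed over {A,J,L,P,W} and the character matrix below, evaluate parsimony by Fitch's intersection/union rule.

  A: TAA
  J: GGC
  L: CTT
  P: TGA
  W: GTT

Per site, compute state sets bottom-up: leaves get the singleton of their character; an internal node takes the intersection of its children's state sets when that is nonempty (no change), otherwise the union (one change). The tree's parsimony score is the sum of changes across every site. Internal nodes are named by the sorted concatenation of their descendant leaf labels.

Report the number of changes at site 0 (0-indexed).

3

site 0, node AJ: A={T} ∪ J={G} → {G,T} (+1)
site 0, node AJL: AJ={G,T} ∪ L={C} → {C,G,T} (+1)
site 0, node AJLP: AJL={C,G,T} ∩ P={T} → {T} (+0)
site 0, node AJLPW: AJLP={T} ∪ W={G} → {G,T} (+1)
site 1, node AJ: A={A} ∪ J={G} → {A,G} (+1)
site 1, node AJL: AJ={A,G} ∪ L={T} → {A,G,T} (+1)
site 1, node AJLP: AJL={A,G,T} ∩ P={G} → {G} (+0)
site 1, node AJLPW: AJLP={G} ∪ W={T} → {G,T} (+1)
site 2, node AJ: A={A} ∪ J={C} → {A,C} (+1)
site 2, node AJL: AJ={A,C} ∪ L={T} → {A,C,T} (+1)
site 2, node AJLP: AJL={A,C,T} ∩ P={A} → {A} (+0)
site 2, node AJLPW: AJLP={A} ∪ W={T} → {A,T} (+1)
per-site changes: [3, 3, 3]; total = 9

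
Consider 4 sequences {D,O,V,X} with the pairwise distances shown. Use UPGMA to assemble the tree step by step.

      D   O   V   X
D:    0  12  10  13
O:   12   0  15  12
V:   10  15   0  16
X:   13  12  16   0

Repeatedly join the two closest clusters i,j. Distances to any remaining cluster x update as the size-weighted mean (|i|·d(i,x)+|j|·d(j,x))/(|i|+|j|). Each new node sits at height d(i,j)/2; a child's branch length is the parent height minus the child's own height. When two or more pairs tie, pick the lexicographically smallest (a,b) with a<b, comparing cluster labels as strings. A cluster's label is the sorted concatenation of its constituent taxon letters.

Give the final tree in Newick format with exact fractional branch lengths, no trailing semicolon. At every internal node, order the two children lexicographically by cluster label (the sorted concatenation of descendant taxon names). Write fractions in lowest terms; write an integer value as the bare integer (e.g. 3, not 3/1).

1. join D+V (d=10) ⇒ DV; edges |D|=5, |V|=5
  updated: d(DV,O)=27/2, d(DV,X)=29/2
2. join O+X (d=12) ⇒ OX; edges |O|=6, |X|=6
  updated: d(DV,OX)=14
3. join DV+OX (d=14) ⇒ DOVX; edges |DV|=2, |OX|=1
final tree: ((D:5,V:5):2,(O:6,X:6):1)
total length: 25

((D:5,V:5):2,(O:6,X:6):1)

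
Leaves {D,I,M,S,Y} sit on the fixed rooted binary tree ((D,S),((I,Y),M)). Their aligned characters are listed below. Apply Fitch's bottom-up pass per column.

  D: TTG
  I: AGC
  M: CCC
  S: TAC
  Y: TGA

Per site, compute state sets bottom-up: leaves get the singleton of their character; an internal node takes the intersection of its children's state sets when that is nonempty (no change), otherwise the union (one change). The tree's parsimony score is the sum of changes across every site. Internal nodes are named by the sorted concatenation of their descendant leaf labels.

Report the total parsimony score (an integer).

7

DS@0: {T} ∩ {T} = {T} (intersection, +0)
IY@0: {A} ∪ {T} = {A,T} (union, +1)
IMY@0: {A,T} ∪ {C} = {A,C,T} (union, +1)
DIMSY@0: {T} ∩ {A,C,T} = {T} (intersection, +0)
DS@1: {T} ∪ {A} = {A,T} (union, +1)
IY@1: {G} ∩ {G} = {G} (intersection, +0)
IMY@1: {G} ∪ {C} = {C,G} (union, +1)
DIMSY@1: {A,T} ∪ {C,G} = {A,C,G,T} (union, +1)
DS@2: {G} ∪ {C} = {C,G} (union, +1)
IY@2: {C} ∪ {A} = {A,C} (union, +1)
IMY@2: {A,C} ∩ {C} = {C} (intersection, +0)
DIMSY@2: {C,G} ∩ {C} = {C} (intersection, +0)
per-site changes: [2, 3, 2]; total = 7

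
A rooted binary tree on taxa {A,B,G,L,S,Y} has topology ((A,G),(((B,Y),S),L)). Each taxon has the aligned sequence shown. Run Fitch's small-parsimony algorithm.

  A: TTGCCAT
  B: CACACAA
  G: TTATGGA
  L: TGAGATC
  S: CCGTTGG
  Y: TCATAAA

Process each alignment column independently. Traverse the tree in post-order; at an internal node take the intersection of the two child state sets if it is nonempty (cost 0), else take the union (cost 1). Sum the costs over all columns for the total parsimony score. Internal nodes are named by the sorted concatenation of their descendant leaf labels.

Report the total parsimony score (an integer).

21

site 0, node AG: A={T} ∩ G={T} → {T} (+0)
site 0, node BY: B={C} ∪ Y={T} → {C,T} (+1)
site 0, node BSY: BY={C,T} ∩ S={C} → {C} (+0)
site 0, node BLSY: BSY={C} ∪ L={T} → {C,T} (+1)
site 0, node ABGLSY: AG={T} ∩ BLSY={C,T} → {T} (+0)
site 1, node AG: A={T} ∩ G={T} → {T} (+0)
site 1, node BY: B={A} ∪ Y={C} → {A,C} (+1)
site 1, node BSY: BY={A,C} ∩ S={C} → {C} (+0)
site 1, node BLSY: BSY={C} ∪ L={G} → {C,G} (+1)
site 1, node ABGLSY: AG={T} ∪ BLSY={C,G} → {C,G,T} (+1)
site 2, node AG: A={G} ∪ G={A} → {A,G} (+1)
site 2, node BY: B={C} ∪ Y={A} → {A,C} (+1)
site 2, node BSY: BY={A,C} ∪ S={G} → {A,C,G} (+1)
site 2, node BLSY: BSY={A,C,G} ∩ L={A} → {A} (+0)
site 2, node ABGLSY: AG={A,G} ∩ BLSY={A} → {A} (+0)
site 3, node AG: A={C} ∪ G={T} → {C,T} (+1)
site 3, node BY: B={A} ∪ Y={T} → {A,T} (+1)
site 3, node BSY: BY={A,T} ∩ S={T} → {T} (+0)
site 3, node BLSY: BSY={T} ∪ L={G} → {G,T} (+1)
site 3, node ABGLSY: AG={C,T} ∩ BLSY={G,T} → {T} (+0)
site 4, node AG: A={C} ∪ G={G} → {C,G} (+1)
site 4, node BY: B={C} ∪ Y={A} → {A,C} (+1)
site 4, node BSY: BY={A,C} ∪ S={T} → {A,C,T} (+1)
site 4, node BLSY: BSY={A,C,T} ∩ L={A} → {A} (+0)
site 4, node ABGLSY: AG={C,G} ∪ BLSY={A} → {A,C,G} (+1)
site 5, node AG: A={A} ∪ G={G} → {A,G} (+1)
site 5, node BY: B={A} ∩ Y={A} → {A} (+0)
site 5, node BSY: BY={A} ∪ S={G} → {A,G} (+1)
site 5, node BLSY: BSY={A,G} ∪ L={T} → {A,G,T} (+1)
site 5, node ABGLSY: AG={A,G} ∩ BLSY={A,G,T} → {A,G} (+0)
site 6, node AG: A={T} ∪ G={A} → {A,T} (+1)
site 6, node BY: B={A} ∩ Y={A} → {A} (+0)
site 6, node BSY: BY={A} ∪ S={G} → {A,G} (+1)
site 6, node BLSY: BSY={A,G} ∪ L={C} → {A,C,G} (+1)
site 6, node ABGLSY: AG={A,T} ∩ BLSY={A,C,G} → {A} (+0)
per-site changes: [2, 3, 3, 3, 4, 3, 3]; total = 21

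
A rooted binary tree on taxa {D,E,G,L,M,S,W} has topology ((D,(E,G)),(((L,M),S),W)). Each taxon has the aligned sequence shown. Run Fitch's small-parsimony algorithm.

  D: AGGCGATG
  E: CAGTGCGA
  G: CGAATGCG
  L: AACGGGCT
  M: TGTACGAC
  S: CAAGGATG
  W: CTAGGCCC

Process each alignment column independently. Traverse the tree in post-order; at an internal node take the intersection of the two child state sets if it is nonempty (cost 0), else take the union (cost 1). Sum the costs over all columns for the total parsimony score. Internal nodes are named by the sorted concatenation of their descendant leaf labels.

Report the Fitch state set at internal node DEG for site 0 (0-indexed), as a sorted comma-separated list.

[col 0] EG: children E:{C}, G:{C} ∩→ {C}; cost 0
[col 0] DEG: children D:{A}, EG:{C} ∪→ {A,C}; cost 1
[col 0] LM: children L:{A}, M:{T} ∪→ {A,T}; cost 1
[col 0] LMS: children LM:{A,T}, S:{C} ∪→ {A,C,T}; cost 1
[col 0] LMSW: children LMS:{A,C,T}, W:{C} ∩→ {C}; cost 0
[col 0] DEGLMSW: children DEG:{A,C}, LMSW:{C} ∩→ {C}; cost 0
[col 1] EG: children E:{A}, G:{G} ∪→ {A,G}; cost 1
[col 1] DEG: children D:{G}, EG:{A,G} ∩→ {G}; cost 0
[col 1] LM: children L:{A}, M:{G} ∪→ {A,G}; cost 1
[col 1] LMS: children LM:{A,G}, S:{A} ∩→ {A}; cost 0
[col 1] LMSW: children LMS:{A}, W:{T} ∪→ {A,T}; cost 1
[col 1] DEGLMSW: children DEG:{G}, LMSW:{A,T} ∪→ {A,G,T}; cost 1
[col 2] EG: children E:{G}, G:{A} ∪→ {A,G}; cost 1
[col 2] DEG: children D:{G}, EG:{A,G} ∩→ {G}; cost 0
[col 2] LM: children L:{C}, M:{T} ∪→ {C,T}; cost 1
[col 2] LMS: children LM:{C,T}, S:{A} ∪→ {A,C,T}; cost 1
[col 2] LMSW: children LMS:{A,C,T}, W:{A} ∩→ {A}; cost 0
[col 2] DEGLMSW: children DEG:{G}, LMSW:{A} ∪→ {A,G}; cost 1
[col 3] EG: children E:{T}, G:{A} ∪→ {A,T}; cost 1
[col 3] DEG: children D:{C}, EG:{A,T} ∪→ {A,C,T}; cost 1
[col 3] LM: children L:{G}, M:{A} ∪→ {A,G}; cost 1
[col 3] LMS: children LM:{A,G}, S:{G} ∩→ {G}; cost 0
[col 3] LMSW: children LMS:{G}, W:{G} ∩→ {G}; cost 0
[col 3] DEGLMSW: children DEG:{A,C,T}, LMSW:{G} ∪→ {A,C,G,T}; cost 1
[col 4] EG: children E:{G}, G:{T} ∪→ {G,T}; cost 1
[col 4] DEG: children D:{G}, EG:{G,T} ∩→ {G}; cost 0
[col 4] LM: children L:{G}, M:{C} ∪→ {C,G}; cost 1
[col 4] LMS: children LM:{C,G}, S:{G} ∩→ {G}; cost 0
[col 4] LMSW: children LMS:{G}, W:{G} ∩→ {G}; cost 0
[col 4] DEGLMSW: children DEG:{G}, LMSW:{G} ∩→ {G}; cost 0
[col 5] EG: children E:{C}, G:{G} ∪→ {C,G}; cost 1
[col 5] DEG: children D:{A}, EG:{C,G} ∪→ {A,C,G}; cost 1
[col 5] LM: children L:{G}, M:{G} ∩→ {G}; cost 0
[col 5] LMS: children LM:{G}, S:{A} ∪→ {A,G}; cost 1
[col 5] LMSW: children LMS:{A,G}, W:{C} ∪→ {A,C,G}; cost 1
[col 5] DEGLMSW: children DEG:{A,C,G}, LMSW:{A,C,G} ∩→ {A,C,G}; cost 0
[col 6] EG: children E:{G}, G:{C} ∪→ {C,G}; cost 1
[col 6] DEG: children D:{T}, EG:{C,G} ∪→ {C,G,T}; cost 1
[col 6] LM: children L:{C}, M:{A} ∪→ {A,C}; cost 1
[col 6] LMS: children LM:{A,C}, S:{T} ∪→ {A,C,T}; cost 1
[col 6] LMSW: children LMS:{A,C,T}, W:{C} ∩→ {C}; cost 0
[col 6] DEGLMSW: children DEG:{C,G,T}, LMSW:{C} ∩→ {C}; cost 0
[col 7] EG: children E:{A}, G:{G} ∪→ {A,G}; cost 1
[col 7] DEG: children D:{G}, EG:{A,G} ∩→ {G}; cost 0
[col 7] LM: children L:{T}, M:{C} ∪→ {C,T}; cost 1
[col 7] LMS: children LM:{C,T}, S:{G} ∪→ {C,G,T}; cost 1
[col 7] LMSW: children LMS:{C,G,T}, W:{C} ∩→ {C}; cost 0
[col 7] DEGLMSW: children DEG:{G}, LMSW:{C} ∪→ {C,G}; cost 1
per-site changes: [3, 4, 4, 4, 2, 4, 4, 4]; total = 29

A,C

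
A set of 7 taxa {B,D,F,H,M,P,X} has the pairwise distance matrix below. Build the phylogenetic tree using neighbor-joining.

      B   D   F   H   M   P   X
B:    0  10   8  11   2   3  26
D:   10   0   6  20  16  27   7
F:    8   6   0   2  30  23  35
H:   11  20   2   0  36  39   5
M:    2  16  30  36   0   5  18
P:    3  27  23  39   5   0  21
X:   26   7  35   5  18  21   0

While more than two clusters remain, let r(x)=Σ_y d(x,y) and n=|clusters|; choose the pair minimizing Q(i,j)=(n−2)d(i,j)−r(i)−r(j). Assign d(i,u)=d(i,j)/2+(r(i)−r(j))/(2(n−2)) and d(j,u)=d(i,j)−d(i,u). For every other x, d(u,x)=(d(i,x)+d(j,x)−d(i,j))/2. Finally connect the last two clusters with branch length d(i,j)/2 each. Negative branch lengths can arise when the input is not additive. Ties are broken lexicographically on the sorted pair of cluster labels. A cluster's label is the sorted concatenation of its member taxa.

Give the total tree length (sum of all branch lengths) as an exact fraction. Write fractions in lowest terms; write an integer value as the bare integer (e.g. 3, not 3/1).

73/2

step 1: merge (F,H) at d=2, Q=-207; branch lengths F→1/10, H→19/10; new cluster FH
  updated: d(B,FH)=17/2, d(D,FH)=12, d(FH,M)=32, d(FH,P)=30, d(FH,X)=19
step 2: merge (M,P) at d=5, Q=-139; branch lengths M→7/8, P→33/8; new cluster MP
  updated: d(B,MP)=0, d(D,MP)=19, d(FH,MP)=57/2, d(MP,X)=17
step 3: merge (B,MP) at d=0, Q=-109; branch lengths B→-10/3, MP→10/3; new cluster BMP
  updated: d(BMP,D)=29/2, d(BMP,FH)=37/2, d(BMP,X)=43/2
step 4: merge (BMP,FH) at d=37/2, Q=-67; branch lengths BMP→21/2, FH→8; new cluster BFHMP
  updated: d(BFHMP,D)=4, d(BFHMP,X)=11
step 5: merge (BFHMP,D) at d=4, Q=-22; branch lengths BFHMP→4, D→0; new cluster BDFHMP
  updated: d(BDFHMP,X)=7
step 6: merge (BDFHMP,X) at d=7; branch lengths BDFHMP→7/2, X→7/2; new cluster BDFHMPX
final tree: ((((B:-10/3,(M:7/8,P:33/8):10/3):21/2,(F:1/10,H:19/10):8):4,D:0):7/2,X:7/2)
total length: 73/2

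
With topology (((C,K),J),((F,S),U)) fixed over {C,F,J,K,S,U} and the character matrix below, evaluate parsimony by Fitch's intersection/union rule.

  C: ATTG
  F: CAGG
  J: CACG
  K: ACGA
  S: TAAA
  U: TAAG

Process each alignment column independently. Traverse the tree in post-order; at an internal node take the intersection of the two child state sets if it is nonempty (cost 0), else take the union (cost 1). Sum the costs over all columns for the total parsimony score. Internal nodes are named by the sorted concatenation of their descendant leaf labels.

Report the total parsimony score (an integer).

site 0, node CK: C={A} ∩ K={A} → {A} (+0)
site 0, node CJK: CK={A} ∪ J={C} → {A,C} (+1)
site 0, node FS: F={C} ∪ S={T} → {C,T} (+1)
site 0, node FSU: FS={C,T} ∩ U={T} → {T} (+0)
site 0, node CFJKSU: CJK={A,C} ∪ FSU={T} → {A,C,T} (+1)
site 1, node CK: C={T} ∪ K={C} → {C,T} (+1)
site 1, node CJK: CK={C,T} ∪ J={A} → {A,C,T} (+1)
site 1, node FS: F={A} ∩ S={A} → {A} (+0)
site 1, node FSU: FS={A} ∩ U={A} → {A} (+0)
site 1, node CFJKSU: CJK={A,C,T} ∩ FSU={A} → {A} (+0)
site 2, node CK: C={T} ∪ K={G} → {G,T} (+1)
site 2, node CJK: CK={G,T} ∪ J={C} → {C,G,T} (+1)
site 2, node FS: F={G} ∪ S={A} → {A,G} (+1)
site 2, node FSU: FS={A,G} ∩ U={A} → {A} (+0)
site 2, node CFJKSU: CJK={C,G,T} ∪ FSU={A} → {A,C,G,T} (+1)
site 3, node CK: C={G} ∪ K={A} → {A,G} (+1)
site 3, node CJK: CK={A,G} ∩ J={G} → {G} (+0)
site 3, node FS: F={G} ∪ S={A} → {A,G} (+1)
site 3, node FSU: FS={A,G} ∩ U={G} → {G} (+0)
site 3, node CFJKSU: CJK={G} ∩ FSU={G} → {G} (+0)
per-site changes: [3, 2, 4, 2]; total = 11

11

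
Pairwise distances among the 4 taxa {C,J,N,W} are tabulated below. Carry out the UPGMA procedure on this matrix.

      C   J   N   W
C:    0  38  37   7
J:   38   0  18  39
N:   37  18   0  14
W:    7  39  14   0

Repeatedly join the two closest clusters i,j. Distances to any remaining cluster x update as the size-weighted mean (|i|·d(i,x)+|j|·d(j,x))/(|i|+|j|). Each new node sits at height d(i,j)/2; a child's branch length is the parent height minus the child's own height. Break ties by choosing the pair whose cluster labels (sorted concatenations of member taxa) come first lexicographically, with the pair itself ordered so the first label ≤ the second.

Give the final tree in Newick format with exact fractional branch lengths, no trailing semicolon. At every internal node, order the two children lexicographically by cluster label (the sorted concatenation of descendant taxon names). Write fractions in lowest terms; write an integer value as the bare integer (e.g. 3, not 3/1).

((C:7/2,W:7/2):25/2,(J:9,N:9):7)

1. join C+W (d=7) ⇒ CW; edges |C|=7/2, |W|=7/2
  updated: d(CW,J)=77/2, d(CW,N)=51/2
2. join J+N (d=18) ⇒ JN; edges |J|=9, |N|=9
  updated: d(CW,JN)=32
3. join CW+JN (d=32) ⇒ CJNW; edges |CW|=25/2, |JN|=7
final tree: ((C:7/2,W:7/2):25/2,(J:9,N:9):7)
total length: 89/2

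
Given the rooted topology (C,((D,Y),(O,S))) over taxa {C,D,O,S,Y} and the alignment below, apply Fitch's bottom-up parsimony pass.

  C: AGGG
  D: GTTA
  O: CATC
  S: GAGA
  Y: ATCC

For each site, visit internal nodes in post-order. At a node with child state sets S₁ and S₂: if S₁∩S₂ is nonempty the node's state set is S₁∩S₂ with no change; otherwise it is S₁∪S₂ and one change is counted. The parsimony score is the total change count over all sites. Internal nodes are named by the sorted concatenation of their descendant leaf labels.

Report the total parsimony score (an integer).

DY@0: {G} ∪ {A} = {A,G} (union, +1)
OS@0: {C} ∪ {G} = {C,G} (union, +1)
DOSY@0: {A,G} ∩ {C,G} = {G} (intersection, +0)
CDOSY@0: {A} ∪ {G} = {A,G} (union, +1)
DY@1: {T} ∩ {T} = {T} (intersection, +0)
OS@1: {A} ∩ {A} = {A} (intersection, +0)
DOSY@1: {T} ∪ {A} = {A,T} (union, +1)
CDOSY@1: {G} ∪ {A,T} = {A,G,T} (union, +1)
DY@2: {T} ∪ {C} = {C,T} (union, +1)
OS@2: {T} ∪ {G} = {G,T} (union, +1)
DOSY@2: {C,T} ∩ {G,T} = {T} (intersection, +0)
CDOSY@2: {G} ∪ {T} = {G,T} (union, +1)
DY@3: {A} ∪ {C} = {A,C} (union, +1)
OS@3: {C} ∪ {A} = {A,C} (union, +1)
DOSY@3: {A,C} ∩ {A,C} = {A,C} (intersection, +0)
CDOSY@3: {G} ∪ {A,C} = {A,C,G} (union, +1)
per-site changes: [3, 2, 3, 3]; total = 11

11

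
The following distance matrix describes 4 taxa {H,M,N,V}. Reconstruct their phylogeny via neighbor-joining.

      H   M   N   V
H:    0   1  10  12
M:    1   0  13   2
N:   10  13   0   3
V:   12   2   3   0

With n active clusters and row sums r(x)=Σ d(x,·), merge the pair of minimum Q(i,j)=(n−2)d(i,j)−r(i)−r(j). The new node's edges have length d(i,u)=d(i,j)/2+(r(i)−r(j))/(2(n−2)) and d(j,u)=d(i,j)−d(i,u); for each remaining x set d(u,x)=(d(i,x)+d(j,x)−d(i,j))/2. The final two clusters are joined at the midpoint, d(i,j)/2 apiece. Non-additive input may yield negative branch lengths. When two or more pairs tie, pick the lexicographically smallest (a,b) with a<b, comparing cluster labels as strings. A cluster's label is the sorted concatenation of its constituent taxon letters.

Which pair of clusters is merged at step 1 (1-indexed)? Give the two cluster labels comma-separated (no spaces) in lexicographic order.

1. join H+M (d=1, Q=-37) ⇒ HM; edges |H|=9/4, |M|=-5/4
  updated: d(HM,N)=11, d(HM,V)=13/2
2. join HM+N (d=11, Q=-41/2) ⇒ HMN; edges |HM|=29/4, |N|=15/4
  updated: d(HMN,V)=-3/4
3. join HMN+V (d=-3/4) ⇒ HMNV; edges |HMN|=-3/8, |V|=-3/8
final tree: (((H:9/4,M:-5/4):29/4,N:15/4):-3/8,V:-3/8)
total length: 45/4

H,M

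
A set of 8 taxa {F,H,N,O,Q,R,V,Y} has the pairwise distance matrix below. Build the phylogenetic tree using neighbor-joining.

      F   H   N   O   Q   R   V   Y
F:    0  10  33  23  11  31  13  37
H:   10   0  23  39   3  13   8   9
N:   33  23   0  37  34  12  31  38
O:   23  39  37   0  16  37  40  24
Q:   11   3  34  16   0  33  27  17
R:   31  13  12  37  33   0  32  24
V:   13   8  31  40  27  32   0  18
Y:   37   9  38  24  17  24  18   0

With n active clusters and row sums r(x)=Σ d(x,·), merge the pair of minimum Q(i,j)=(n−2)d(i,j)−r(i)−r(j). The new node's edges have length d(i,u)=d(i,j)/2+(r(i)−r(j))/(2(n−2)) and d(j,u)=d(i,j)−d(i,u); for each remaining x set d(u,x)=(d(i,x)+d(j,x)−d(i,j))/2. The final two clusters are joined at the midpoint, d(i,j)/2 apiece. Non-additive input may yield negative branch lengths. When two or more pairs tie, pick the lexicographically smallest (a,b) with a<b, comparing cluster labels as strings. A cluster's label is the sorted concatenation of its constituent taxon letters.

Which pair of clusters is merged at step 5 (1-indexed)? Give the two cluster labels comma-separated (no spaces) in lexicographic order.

step 1: merge (N,R) at d=12, Q=-318; branch lengths N→49/6, R→23/6; new cluster NR
  updated: d(F,NR)=26, d(H,NR)=12, d(NR,O)=31, d(NR,Q)=55/2, d(NR,V)=51/2, d(NR,Y)=25
step 2: merge (O,Q) at d=16, Q=-389/2; branch lengths O→303/20, Q→17/20; new cluster OQ
  updated: d(F,OQ)=9, d(H,OQ)=13, d(NR,OQ)=85/4, d(OQ,V)=51/2, d(OQ,Y)=25/2
step 3: merge (F,OQ) at d=9, Q=-561/4; branch lengths F→199/32, OQ→89/32; new cluster FOQ
  updated: d(FOQ,H)=7, d(FOQ,NR)=153/8, d(FOQ,V)=59/4, d(FOQ,Y)=81/4
step 4: merge (FOQ,NR) at d=153/8, Q=-683/8; branch lengths FOQ→295/48, NR→623/48; new cluster FNOQR
  updated: d(FNOQR,H)=-1/16, d(FNOQR,V)=169/16, d(FNOQR,Y)=209/16
step 5: merge (FNOQR,H) at d=-1/16, Q=-325/8; branch lengths FNOQR→13/8, H→-27/16; new cluster FHNOQR
  updated: d(FHNOQR,V)=149/16, d(FHNOQR,Y)=177/16
step 6: merge (FHNOQR,V) at d=149/16, Q=-307/8; branch lengths FHNOQR→19/16, V→65/8; new cluster FHNOQRV
  updated: d(FHNOQRV,Y)=79/8
step 7: merge (FHNOQRV,Y) at d=79/8; branch lengths FHNOQRV→79/16, Y→79/16; new cluster FHNOQRVY
final tree: (((((F:199/32,(O:303/20,Q:17/20):89/32):295/48,(N:49/6,R:23/6):623/48):13/8,H:-27/16):19/16,V:65/8):79/16,Y:79/16)
total length: 301/4

FNOQR,H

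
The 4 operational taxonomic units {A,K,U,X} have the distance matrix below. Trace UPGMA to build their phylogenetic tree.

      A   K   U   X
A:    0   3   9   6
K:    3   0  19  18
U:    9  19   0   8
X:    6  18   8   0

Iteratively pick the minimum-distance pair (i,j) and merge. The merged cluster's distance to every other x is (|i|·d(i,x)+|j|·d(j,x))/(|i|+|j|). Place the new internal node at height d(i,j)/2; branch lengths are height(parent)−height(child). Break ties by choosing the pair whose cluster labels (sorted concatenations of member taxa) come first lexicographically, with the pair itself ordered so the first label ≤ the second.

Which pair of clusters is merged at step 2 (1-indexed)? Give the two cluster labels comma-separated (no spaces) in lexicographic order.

U,X

iteration 1: select A,K (d=3); attach at lengths (3/2, 3/2); label the merged cluster AK
  updated: d(AK,U)=14, d(AK,X)=12
iteration 2: select U,X (d=8); attach at lengths (4, 4); label the merged cluster UX
  updated: d(AK,UX)=13
iteration 3: select AK,UX (d=13); attach at lengths (5, 5/2); label the merged cluster AKUX
final tree: ((A:3/2,K:3/2):5,(U:4,X:4):5/2)
total length: 37/2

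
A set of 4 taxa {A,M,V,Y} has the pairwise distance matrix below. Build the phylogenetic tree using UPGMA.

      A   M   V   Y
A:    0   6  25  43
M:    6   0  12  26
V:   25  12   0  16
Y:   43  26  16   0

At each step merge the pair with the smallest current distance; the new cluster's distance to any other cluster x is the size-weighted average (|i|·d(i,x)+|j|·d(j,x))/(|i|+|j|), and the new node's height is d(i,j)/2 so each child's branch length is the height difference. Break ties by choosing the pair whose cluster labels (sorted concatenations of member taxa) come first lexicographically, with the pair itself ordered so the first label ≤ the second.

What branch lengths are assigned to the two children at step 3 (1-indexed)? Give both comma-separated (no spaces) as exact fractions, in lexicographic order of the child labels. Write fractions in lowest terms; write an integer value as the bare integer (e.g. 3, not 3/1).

iteration 1: select A,M (d=6); attach at lengths (3, 3); label the merged cluster AM
  updated: d(AM,V)=37/2, d(AM,Y)=69/2
iteration 2: select V,Y (d=16); attach at lengths (8, 8); label the merged cluster VY
  updated: d(AM,VY)=53/2
iteration 3: select AM,VY (d=53/2); attach at lengths (41/4, 21/4); label the merged cluster AMVY
final tree: ((A:3,M:3):41/4,(V:8,Y:8):21/4)
total length: 75/2

41/4,21/4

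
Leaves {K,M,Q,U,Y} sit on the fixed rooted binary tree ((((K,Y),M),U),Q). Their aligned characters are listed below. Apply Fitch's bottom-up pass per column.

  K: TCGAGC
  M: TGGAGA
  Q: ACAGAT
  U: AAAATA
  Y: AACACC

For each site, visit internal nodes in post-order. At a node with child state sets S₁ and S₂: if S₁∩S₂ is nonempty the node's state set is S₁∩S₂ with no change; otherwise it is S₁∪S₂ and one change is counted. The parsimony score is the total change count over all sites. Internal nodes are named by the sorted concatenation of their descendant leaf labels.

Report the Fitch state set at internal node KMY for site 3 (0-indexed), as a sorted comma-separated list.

A

site 0, node KY: K={T} ∪ Y={A} → {A,T} (+1)
site 0, node KMY: KY={A,T} ∩ M={T} → {T} (+0)
site 0, node KMUY: KMY={T} ∪ U={A} → {A,T} (+1)
site 0, node KMQUY: KMUY={A,T} ∩ Q={A} → {A} (+0)
site 1, node KY: K={C} ∪ Y={A} → {A,C} (+1)
site 1, node KMY: KY={A,C} ∪ M={G} → {A,C,G} (+1)
site 1, node KMUY: KMY={A,C,G} ∩ U={A} → {A} (+0)
site 1, node KMQUY: KMUY={A} ∪ Q={C} → {A,C} (+1)
site 2, node KY: K={G} ∪ Y={C} → {C,G} (+1)
site 2, node KMY: KY={C,G} ∩ M={G} → {G} (+0)
site 2, node KMUY: KMY={G} ∪ U={A} → {A,G} (+1)
site 2, node KMQUY: KMUY={A,G} ∩ Q={A} → {A} (+0)
site 3, node KY: K={A} ∩ Y={A} → {A} (+0)
site 3, node KMY: KY={A} ∩ M={A} → {A} (+0)
site 3, node KMUY: KMY={A} ∩ U={A} → {A} (+0)
site 3, node KMQUY: KMUY={A} ∪ Q={G} → {A,G} (+1)
site 4, node KY: K={G} ∪ Y={C} → {C,G} (+1)
site 4, node KMY: KY={C,G} ∩ M={G} → {G} (+0)
site 4, node KMUY: KMY={G} ∪ U={T} → {G,T} (+1)
site 4, node KMQUY: KMUY={G,T} ∪ Q={A} → {A,G,T} (+1)
site 5, node KY: K={C} ∩ Y={C} → {C} (+0)
site 5, node KMY: KY={C} ∪ M={A} → {A,C} (+1)
site 5, node KMUY: KMY={A,C} ∩ U={A} → {A} (+0)
site 5, node KMQUY: KMUY={A} ∪ Q={T} → {A,T} (+1)
per-site changes: [2, 3, 2, 1, 3, 2]; total = 13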